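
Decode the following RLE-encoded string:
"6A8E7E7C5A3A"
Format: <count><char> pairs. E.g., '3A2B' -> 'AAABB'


Expanding each <count><char> pair:
  6A -> 'AAAAAA'
  8E -> 'EEEEEEEE'
  7E -> 'EEEEEEE'
  7C -> 'CCCCCCC'
  5A -> 'AAAAA'
  3A -> 'AAA'

Decoded = AAAAAAEEEEEEEEEEEEEEECCCCCCCAAAAAAAA


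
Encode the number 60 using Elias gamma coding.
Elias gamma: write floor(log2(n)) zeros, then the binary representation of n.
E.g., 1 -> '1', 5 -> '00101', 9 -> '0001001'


num_bits = floor(log2(60)) + 1 = 6
leading_zeros = num_bits - 1 = 5
binary(60) = 111100

Elias gamma(60) = '00000' + '111100' = 00000111100 (11 bits)


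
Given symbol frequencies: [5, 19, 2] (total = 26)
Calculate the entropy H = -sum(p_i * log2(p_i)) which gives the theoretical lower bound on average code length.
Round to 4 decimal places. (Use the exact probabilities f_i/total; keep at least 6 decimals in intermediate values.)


Per-symbol terms -p_i * log2(p_i) with p_i = f_i/26:
  p = 5/26 = 0.192308: log2(p) = -2.378512, -p*log2(p) = 0.457406
  p = 19/26 = 0.730769: log2(p) = -0.452512, -p*log2(p) = 0.330682
  p = 2/26 = 0.076923: log2(p) = -3.700440, -p*log2(p) = 0.284649
H = 0.457406 + 0.330682 + 0.284649 = 1.072737

H = 1.0727 bits/symbol


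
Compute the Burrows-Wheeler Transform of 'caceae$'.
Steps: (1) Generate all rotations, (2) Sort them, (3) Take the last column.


Rotations (sorted):
  0: $caceae -> last char: e
  1: aceae$c -> last char: c
  2: ae$cace -> last char: e
  3: caceae$ -> last char: $
  4: ceae$ca -> last char: a
  5: e$cacea -> last char: a
  6: eae$cac -> last char: c


BWT = ece$aac


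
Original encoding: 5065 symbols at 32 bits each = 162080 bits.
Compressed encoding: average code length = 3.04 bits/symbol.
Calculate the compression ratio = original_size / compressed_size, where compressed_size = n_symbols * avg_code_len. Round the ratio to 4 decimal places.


original_size = n_symbols * orig_bits = 5065 * 32 = 162080 bits
compressed_size = n_symbols * avg_code_len = 5065 * 3.04 = 15397.6 bits
ratio = original_size / compressed_size = 162080 / 15397.6 = 10.5263

Compression ratio = 10.5263


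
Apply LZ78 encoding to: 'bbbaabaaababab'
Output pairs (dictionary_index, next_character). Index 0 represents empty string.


LZ78 encoding steps:
Dictionary: {0: ''}
Step 1: w='' (idx 0), next='b' -> output (0, 'b'), add 'b' as idx 1
Step 2: w='b' (idx 1), next='b' -> output (1, 'b'), add 'bb' as idx 2
Step 3: w='' (idx 0), next='a' -> output (0, 'a'), add 'a' as idx 3
Step 4: w='a' (idx 3), next='b' -> output (3, 'b'), add 'ab' as idx 4
Step 5: w='a' (idx 3), next='a' -> output (3, 'a'), add 'aa' as idx 5
Step 6: w='ab' (idx 4), next='a' -> output (4, 'a'), add 'aba' as idx 6
Step 7: w='b' (idx 1), next='a' -> output (1, 'a'), add 'ba' as idx 7
Step 8: w='b' (idx 1), end of input -> output (1, '')


Encoded: [(0, 'b'), (1, 'b'), (0, 'a'), (3, 'b'), (3, 'a'), (4, 'a'), (1, 'a'), (1, '')]


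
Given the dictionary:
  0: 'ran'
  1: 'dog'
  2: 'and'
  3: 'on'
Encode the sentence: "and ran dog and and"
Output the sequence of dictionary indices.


Look up each word in the dictionary:
  'and' -> 2
  'ran' -> 0
  'dog' -> 1
  'and' -> 2
  'and' -> 2

Encoded: [2, 0, 1, 2, 2]


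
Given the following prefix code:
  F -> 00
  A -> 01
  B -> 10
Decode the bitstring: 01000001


Decoding step by step:
Bits 01 -> A
Bits 00 -> F
Bits 00 -> F
Bits 01 -> A


Decoded message: AFFA


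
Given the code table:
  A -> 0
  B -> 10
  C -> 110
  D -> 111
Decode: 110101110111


Decoding:
110 -> C
10 -> B
111 -> D
0 -> A
111 -> D


Result: CBDAD


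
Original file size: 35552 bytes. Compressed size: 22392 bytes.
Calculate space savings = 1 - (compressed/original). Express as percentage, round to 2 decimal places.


ratio = compressed/original = 22392/35552 = 0.629838
savings = 1 - ratio = 1 - 0.629838 = 0.370162
as a percentage: 0.370162 * 100 = 37.02%

Space savings = 1 - 22392/35552 = 37.02%


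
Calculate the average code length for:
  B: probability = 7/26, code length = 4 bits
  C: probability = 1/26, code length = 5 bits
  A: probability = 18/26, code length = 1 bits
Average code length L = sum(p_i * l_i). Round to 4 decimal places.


Weighted contributions p_i * l_i:
  B: (7/26) * 4 = 28/26
  C: (1/26) * 5 = 5/26
  A: (18/26) * 1 = 18/26
Sum = (28 + 5 + 18)/26 = 51/26

L = 51/26 = 1.9615 bits/symbol


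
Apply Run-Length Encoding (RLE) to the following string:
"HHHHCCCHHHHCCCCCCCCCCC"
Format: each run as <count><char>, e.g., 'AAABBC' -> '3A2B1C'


Scanning runs left to right:
  i=0: run of 'H' x 4 -> '4H'
  i=4: run of 'C' x 3 -> '3C'
  i=7: run of 'H' x 4 -> '4H'
  i=11: run of 'C' x 11 -> '11C'

RLE = 4H3C4H11C


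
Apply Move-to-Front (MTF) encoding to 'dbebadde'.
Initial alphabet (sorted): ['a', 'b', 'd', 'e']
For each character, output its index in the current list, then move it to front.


MTF encoding:
'd': index 2 in ['a', 'b', 'd', 'e'] -> ['d', 'a', 'b', 'e']
'b': index 2 in ['d', 'a', 'b', 'e'] -> ['b', 'd', 'a', 'e']
'e': index 3 in ['b', 'd', 'a', 'e'] -> ['e', 'b', 'd', 'a']
'b': index 1 in ['e', 'b', 'd', 'a'] -> ['b', 'e', 'd', 'a']
'a': index 3 in ['b', 'e', 'd', 'a'] -> ['a', 'b', 'e', 'd']
'd': index 3 in ['a', 'b', 'e', 'd'] -> ['d', 'a', 'b', 'e']
'd': index 0 in ['d', 'a', 'b', 'e'] -> ['d', 'a', 'b', 'e']
'e': index 3 in ['d', 'a', 'b', 'e'] -> ['e', 'd', 'a', 'b']


Output: [2, 2, 3, 1, 3, 3, 0, 3]


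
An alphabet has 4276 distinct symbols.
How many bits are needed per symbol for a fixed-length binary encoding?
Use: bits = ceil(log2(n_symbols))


log2(4276) = 12.062
Bracket: 2^12 = 4096 < 4276 <= 2^13 = 8192
So ceil(log2(4276)) = 13

bits = ceil(log2(4276)) = ceil(12.062) = 13 bits


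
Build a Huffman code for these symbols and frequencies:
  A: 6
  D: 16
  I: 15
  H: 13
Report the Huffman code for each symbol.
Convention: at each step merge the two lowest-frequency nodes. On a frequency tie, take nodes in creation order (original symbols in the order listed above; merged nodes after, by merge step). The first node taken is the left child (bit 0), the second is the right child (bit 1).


Huffman tree construction:
Step 1: Merge A(6) + H(13) = 19
Step 2: Merge I(15) + D(16) = 31
Step 3: Merge (A+H)(19) + (I+D)(31) = 50
Read each symbol's code off the tree from the root (left child = 0, right child = 1).

Codes:
  A: 00 (length 2)
  D: 11 (length 2)
  I: 10 (length 2)
  H: 01 (length 2)
Average code length: 100/50 = 2.0000 bits/symbol


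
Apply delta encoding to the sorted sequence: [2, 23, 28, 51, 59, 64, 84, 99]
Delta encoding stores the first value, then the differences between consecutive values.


First value: 2
Deltas:
  23 - 2 = 21
  28 - 23 = 5
  51 - 28 = 23
  59 - 51 = 8
  64 - 59 = 5
  84 - 64 = 20
  99 - 84 = 15


Delta encoded: [2, 21, 5, 23, 8, 5, 20, 15]


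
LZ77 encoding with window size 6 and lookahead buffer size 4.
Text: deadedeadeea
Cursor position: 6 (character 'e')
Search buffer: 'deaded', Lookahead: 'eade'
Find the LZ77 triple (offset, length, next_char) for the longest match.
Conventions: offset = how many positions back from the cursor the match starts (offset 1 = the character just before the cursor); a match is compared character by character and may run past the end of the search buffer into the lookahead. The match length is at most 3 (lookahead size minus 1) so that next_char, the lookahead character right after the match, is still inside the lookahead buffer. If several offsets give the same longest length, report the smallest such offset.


Try each offset into the search buffer:
  offset=1 (pos 5, char 'd'): match length 0
  offset=2 (pos 4, char 'e'): match length 1
  offset=3 (pos 3, char 'd'): match length 0
  offset=4 (pos 2, char 'a'): match length 0
  offset=5 (pos 1, char 'e'): match length 3
  offset=6 (pos 0, char 'd'): match length 0
Longest match has length 3 at offset 5.
next_char = character at position 6 + 3 = 9 -> 'e'

Best match: offset=5, length=3 (matching 'ead' starting at position 1)
LZ77 triple: (5, 3, 'e')


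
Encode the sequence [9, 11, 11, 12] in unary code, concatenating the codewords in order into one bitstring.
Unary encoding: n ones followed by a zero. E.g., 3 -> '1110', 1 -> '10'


Encode each number as n ones followed by a terminating 0:
  9 -> 1111111110 (10 bits)
  11 -> 111111111110 (12 bits)
  11 -> 111111111110 (12 bits)
  12 -> 1111111111110 (13 bits)
Total length = 10 + 12 + 12 + 13 = 47 bits.

Unary([9, 11, 11, 12]) = 11111111101111111111101111111111101111111111110 (47 bits)


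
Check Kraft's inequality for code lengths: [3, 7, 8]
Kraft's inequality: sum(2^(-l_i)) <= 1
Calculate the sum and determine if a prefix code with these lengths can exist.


Sum = 2^(-3) + 2^(-7) + 2^(-8)
    = 0.125 + 0.0078125 + 0.00390625
    = 35/256 = 0.13671875
Since 0.13671875 <= 1, Kraft's inequality IS satisfied.
A prefix code with these lengths CAN exist.

Kraft sum = 0.13671875. Satisfied.


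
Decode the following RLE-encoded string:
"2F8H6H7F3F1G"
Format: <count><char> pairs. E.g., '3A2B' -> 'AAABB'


Expanding each <count><char> pair:
  2F -> 'FF'
  8H -> 'HHHHHHHH'
  6H -> 'HHHHHH'
  7F -> 'FFFFFFF'
  3F -> 'FFF'
  1G -> 'G'

Decoded = FFHHHHHHHHHHHHHHFFFFFFFFFFG


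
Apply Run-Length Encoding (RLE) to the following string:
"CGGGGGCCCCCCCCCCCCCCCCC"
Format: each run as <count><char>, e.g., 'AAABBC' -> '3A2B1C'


Scanning runs left to right:
  i=0: run of 'C' x 1 -> '1C'
  i=1: run of 'G' x 5 -> '5G'
  i=6: run of 'C' x 17 -> '17C'

RLE = 1C5G17C


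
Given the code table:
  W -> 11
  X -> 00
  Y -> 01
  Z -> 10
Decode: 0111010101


Decoding:
01 -> Y
11 -> W
01 -> Y
01 -> Y
01 -> Y


Result: YWYYY


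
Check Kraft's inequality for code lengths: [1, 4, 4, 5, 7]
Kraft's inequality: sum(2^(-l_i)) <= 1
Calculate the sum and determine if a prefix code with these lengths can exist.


Sum = 2^(-1) + 2^(-4) + 2^(-4) + 2^(-5) + 2^(-7)
    = 0.5 + 0.0625 + 0.0625 + 0.03125 + 0.0078125
    = 85/128 = 0.6640625
Since 0.6640625 <= 1, Kraft's inequality IS satisfied.
A prefix code with these lengths CAN exist.

Kraft sum = 0.6640625. Satisfied.


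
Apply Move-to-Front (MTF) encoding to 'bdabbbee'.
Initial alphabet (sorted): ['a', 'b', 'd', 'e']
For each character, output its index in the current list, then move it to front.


MTF encoding:
'b': index 1 in ['a', 'b', 'd', 'e'] -> ['b', 'a', 'd', 'e']
'd': index 2 in ['b', 'a', 'd', 'e'] -> ['d', 'b', 'a', 'e']
'a': index 2 in ['d', 'b', 'a', 'e'] -> ['a', 'd', 'b', 'e']
'b': index 2 in ['a', 'd', 'b', 'e'] -> ['b', 'a', 'd', 'e']
'b': index 0 in ['b', 'a', 'd', 'e'] -> ['b', 'a', 'd', 'e']
'b': index 0 in ['b', 'a', 'd', 'e'] -> ['b', 'a', 'd', 'e']
'e': index 3 in ['b', 'a', 'd', 'e'] -> ['e', 'b', 'a', 'd']
'e': index 0 in ['e', 'b', 'a', 'd'] -> ['e', 'b', 'a', 'd']


Output: [1, 2, 2, 2, 0, 0, 3, 0]


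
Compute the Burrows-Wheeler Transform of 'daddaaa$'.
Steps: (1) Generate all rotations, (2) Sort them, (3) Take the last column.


Rotations (sorted):
  0: $daddaaa -> last char: a
  1: a$daddaa -> last char: a
  2: aa$dadda -> last char: a
  3: aaa$dadd -> last char: d
  4: addaaa$d -> last char: d
  5: daaa$dad -> last char: d
  6: daddaaa$ -> last char: $
  7: ddaaa$da -> last char: a


BWT = aaaddd$a


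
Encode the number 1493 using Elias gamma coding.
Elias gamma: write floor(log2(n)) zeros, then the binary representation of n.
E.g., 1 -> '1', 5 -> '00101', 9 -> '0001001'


num_bits = floor(log2(1493)) + 1 = 11
leading_zeros = num_bits - 1 = 10
binary(1493) = 10111010101

Elias gamma(1493) = '0000000000' + '10111010101' = 000000000010111010101 (21 bits)


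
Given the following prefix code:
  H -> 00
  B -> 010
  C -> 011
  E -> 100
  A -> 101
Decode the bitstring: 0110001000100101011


Decoding step by step:
Bits 011 -> C
Bits 00 -> H
Bits 010 -> B
Bits 00 -> H
Bits 100 -> E
Bits 101 -> A
Bits 011 -> C


Decoded message: CHBHEAC


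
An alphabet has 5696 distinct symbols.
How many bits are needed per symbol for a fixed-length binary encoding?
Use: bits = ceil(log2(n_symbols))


log2(5696) = 12.4757
Bracket: 2^12 = 4096 < 5696 <= 2^13 = 8192
So ceil(log2(5696)) = 13

bits = ceil(log2(5696)) = ceil(12.4757) = 13 bits


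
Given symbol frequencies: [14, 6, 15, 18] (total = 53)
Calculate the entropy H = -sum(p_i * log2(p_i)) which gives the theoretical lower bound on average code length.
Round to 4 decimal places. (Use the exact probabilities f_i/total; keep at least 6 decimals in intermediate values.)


Per-symbol terms -p_i * log2(p_i) with p_i = f_i/53:
  p = 14/53 = 0.264151: log2(p) = -1.920566, -p*log2(p) = 0.507319
  p = 6/53 = 0.113208: log2(p) = -3.142958, -p*log2(p) = 0.355807
  p = 15/53 = 0.283019: log2(p) = -1.821030, -p*log2(p) = 0.515386
  p = 18/53 = 0.339623: log2(p) = -1.557995, -p*log2(p) = 0.529131
H = 0.507319 + 0.355807 + 0.515386 + 0.529131 = 1.907643

H = 1.9076 bits/symbol


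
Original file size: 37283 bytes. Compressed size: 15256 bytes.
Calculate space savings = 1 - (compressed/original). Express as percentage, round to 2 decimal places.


ratio = compressed/original = 15256/37283 = 0.409195
savings = 1 - ratio = 1 - 0.409195 = 0.590805
as a percentage: 0.590805 * 100 = 59.08%

Space savings = 1 - 15256/37283 = 59.08%


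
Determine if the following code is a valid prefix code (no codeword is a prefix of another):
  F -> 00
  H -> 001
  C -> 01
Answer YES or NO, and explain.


Checking each pair (does one codeword prefix another?):
  F='00' vs H='001': prefix -- VIOLATION

NO -- this is NOT a valid prefix code. F (00) is a prefix of H (001).


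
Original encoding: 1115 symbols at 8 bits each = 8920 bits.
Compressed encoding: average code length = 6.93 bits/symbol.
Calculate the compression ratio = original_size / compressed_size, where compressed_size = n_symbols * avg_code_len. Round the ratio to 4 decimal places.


original_size = n_symbols * orig_bits = 1115 * 8 = 8920 bits
compressed_size = n_symbols * avg_code_len = 1115 * 6.93 = 7726.95 bits
ratio = original_size / compressed_size = 8920 / 7726.95 = 1.1544

Compression ratio = 1.1544


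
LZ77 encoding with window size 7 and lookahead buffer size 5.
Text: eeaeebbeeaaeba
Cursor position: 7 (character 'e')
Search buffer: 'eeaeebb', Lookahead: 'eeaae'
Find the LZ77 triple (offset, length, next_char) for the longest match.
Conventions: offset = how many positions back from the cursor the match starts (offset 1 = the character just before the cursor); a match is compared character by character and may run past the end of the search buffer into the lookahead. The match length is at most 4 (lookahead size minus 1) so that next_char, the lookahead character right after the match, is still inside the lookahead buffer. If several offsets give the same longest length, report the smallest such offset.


Try each offset into the search buffer:
  offset=1 (pos 6, char 'b'): match length 0
  offset=2 (pos 5, char 'b'): match length 0
  offset=3 (pos 4, char 'e'): match length 1
  offset=4 (pos 3, char 'e'): match length 2
  offset=5 (pos 2, char 'a'): match length 0
  offset=6 (pos 1, char 'e'): match length 1
  offset=7 (pos 0, char 'e'): match length 3
Longest match has length 3 at offset 7.
next_char = character at position 7 + 3 = 10 -> 'a'

Best match: offset=7, length=3 (matching 'eea' starting at position 0)
LZ77 triple: (7, 3, 'a')


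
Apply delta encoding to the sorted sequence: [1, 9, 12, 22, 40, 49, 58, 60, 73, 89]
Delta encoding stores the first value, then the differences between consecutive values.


First value: 1
Deltas:
  9 - 1 = 8
  12 - 9 = 3
  22 - 12 = 10
  40 - 22 = 18
  49 - 40 = 9
  58 - 49 = 9
  60 - 58 = 2
  73 - 60 = 13
  89 - 73 = 16


Delta encoded: [1, 8, 3, 10, 18, 9, 9, 2, 13, 16]


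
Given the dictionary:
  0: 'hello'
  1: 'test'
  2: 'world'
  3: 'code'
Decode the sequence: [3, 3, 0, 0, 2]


Look up each index in the dictionary:
  3 -> 'code'
  3 -> 'code'
  0 -> 'hello'
  0 -> 'hello'
  2 -> 'world'

Decoded: "code code hello hello world"


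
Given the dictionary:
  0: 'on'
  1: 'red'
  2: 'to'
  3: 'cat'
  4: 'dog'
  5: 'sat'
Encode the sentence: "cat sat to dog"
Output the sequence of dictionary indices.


Look up each word in the dictionary:
  'cat' -> 3
  'sat' -> 5
  'to' -> 2
  'dog' -> 4

Encoded: [3, 5, 2, 4]


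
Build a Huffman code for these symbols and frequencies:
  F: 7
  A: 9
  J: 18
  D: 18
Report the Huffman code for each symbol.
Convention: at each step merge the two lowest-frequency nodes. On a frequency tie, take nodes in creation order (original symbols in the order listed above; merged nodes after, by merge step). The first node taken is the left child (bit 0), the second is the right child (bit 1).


Huffman tree construction:
Step 1: Merge F(7) + A(9) = 16
Step 2: Merge (F+A)(16) + J(18) = 34
Step 3: Merge D(18) + ((F+A)+J)(34) = 52
Read each symbol's code off the tree from the root (left child = 0, right child = 1).

Codes:
  F: 100 (length 3)
  A: 101 (length 3)
  J: 11 (length 2)
  D: 0 (length 1)
Average code length: 102/52 = 1.9615 bits/symbol


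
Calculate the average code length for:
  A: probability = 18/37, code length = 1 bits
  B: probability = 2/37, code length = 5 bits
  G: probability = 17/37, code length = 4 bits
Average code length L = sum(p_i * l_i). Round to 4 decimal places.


Weighted contributions p_i * l_i:
  A: (18/37) * 1 = 18/37
  B: (2/37) * 5 = 10/37
  G: (17/37) * 4 = 68/37
Sum = (18 + 10 + 68)/37 = 96/37

L = 96/37 = 2.5946 bits/symbol


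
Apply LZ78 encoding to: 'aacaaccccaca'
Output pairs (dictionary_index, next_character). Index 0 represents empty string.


LZ78 encoding steps:
Dictionary: {0: ''}
Step 1: w='' (idx 0), next='a' -> output (0, 'a'), add 'a' as idx 1
Step 2: w='a' (idx 1), next='c' -> output (1, 'c'), add 'ac' as idx 2
Step 3: w='a' (idx 1), next='a' -> output (1, 'a'), add 'aa' as idx 3
Step 4: w='' (idx 0), next='c' -> output (0, 'c'), add 'c' as idx 4
Step 5: w='c' (idx 4), next='c' -> output (4, 'c'), add 'cc' as idx 5
Step 6: w='c' (idx 4), next='a' -> output (4, 'a'), add 'ca' as idx 6
Step 7: w='ca' (idx 6), end of input -> output (6, '')


Encoded: [(0, 'a'), (1, 'c'), (1, 'a'), (0, 'c'), (4, 'c'), (4, 'a'), (6, '')]


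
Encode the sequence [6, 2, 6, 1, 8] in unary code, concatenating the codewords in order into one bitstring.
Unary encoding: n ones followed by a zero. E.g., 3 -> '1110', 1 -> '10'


Encode each number as n ones followed by a terminating 0:
  6 -> 1111110 (7 bits)
  2 -> 110 (3 bits)
  6 -> 1111110 (7 bits)
  1 -> 10 (2 bits)
  8 -> 111111110 (9 bits)
Total length = 7 + 3 + 7 + 2 + 9 = 28 bits.

Unary([6, 2, 6, 1, 8]) = 1111110110111111010111111110 (28 bits)


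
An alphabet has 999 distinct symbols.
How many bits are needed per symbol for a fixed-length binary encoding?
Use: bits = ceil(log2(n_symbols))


log2(999) = 9.9643
Bracket: 2^9 = 512 < 999 <= 2^10 = 1024
So ceil(log2(999)) = 10

bits = ceil(log2(999)) = ceil(9.9643) = 10 bits


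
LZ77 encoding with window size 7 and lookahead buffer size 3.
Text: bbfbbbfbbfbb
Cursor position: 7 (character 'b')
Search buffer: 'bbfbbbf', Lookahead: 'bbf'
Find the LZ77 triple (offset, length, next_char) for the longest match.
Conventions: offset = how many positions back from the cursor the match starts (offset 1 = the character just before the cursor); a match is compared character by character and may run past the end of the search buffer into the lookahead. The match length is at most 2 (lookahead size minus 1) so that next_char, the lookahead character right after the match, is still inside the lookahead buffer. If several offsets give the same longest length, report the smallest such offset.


Try each offset into the search buffer:
  offset=1 (pos 6, char 'f'): match length 0
  offset=2 (pos 5, char 'b'): match length 1
  offset=3 (pos 4, char 'b'): match length 2
  offset=4 (pos 3, char 'b'): match length 2
  offset=5 (pos 2, char 'f'): match length 0
  offset=6 (pos 1, char 'b'): match length 1
  offset=7 (pos 0, char 'b'): match length 2
Longest match has length 2, found at offsets 3, 4, 7; take the smallest, offset 3.
next_char = character at position 7 + 2 = 9 -> 'f'

Best match: offset=3, length=2 (matching 'bb' starting at position 4)
LZ77 triple: (3, 2, 'f')


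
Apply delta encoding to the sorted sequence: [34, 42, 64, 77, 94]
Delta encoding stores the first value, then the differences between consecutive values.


First value: 34
Deltas:
  42 - 34 = 8
  64 - 42 = 22
  77 - 64 = 13
  94 - 77 = 17


Delta encoded: [34, 8, 22, 13, 17]


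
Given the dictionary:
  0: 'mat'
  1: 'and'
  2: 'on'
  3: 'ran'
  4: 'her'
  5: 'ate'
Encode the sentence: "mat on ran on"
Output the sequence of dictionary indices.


Look up each word in the dictionary:
  'mat' -> 0
  'on' -> 2
  'ran' -> 3
  'on' -> 2

Encoded: [0, 2, 3, 2]


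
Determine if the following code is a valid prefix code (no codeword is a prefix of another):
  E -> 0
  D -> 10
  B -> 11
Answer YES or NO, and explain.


Checking each pair (does one codeword prefix another?):
  E='0' vs D='10': no prefix
  E='0' vs B='11': no prefix
  D='10' vs E='0': no prefix
  D='10' vs B='11': no prefix
  B='11' vs E='0': no prefix
  B='11' vs D='10': no prefix
No violation found over all pairs.

YES -- this is a valid prefix code. No codeword is a prefix of any other codeword.


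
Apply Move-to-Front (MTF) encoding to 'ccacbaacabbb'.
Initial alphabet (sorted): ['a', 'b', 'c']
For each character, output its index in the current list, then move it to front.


MTF encoding:
'c': index 2 in ['a', 'b', 'c'] -> ['c', 'a', 'b']
'c': index 0 in ['c', 'a', 'b'] -> ['c', 'a', 'b']
'a': index 1 in ['c', 'a', 'b'] -> ['a', 'c', 'b']
'c': index 1 in ['a', 'c', 'b'] -> ['c', 'a', 'b']
'b': index 2 in ['c', 'a', 'b'] -> ['b', 'c', 'a']
'a': index 2 in ['b', 'c', 'a'] -> ['a', 'b', 'c']
'a': index 0 in ['a', 'b', 'c'] -> ['a', 'b', 'c']
'c': index 2 in ['a', 'b', 'c'] -> ['c', 'a', 'b']
'a': index 1 in ['c', 'a', 'b'] -> ['a', 'c', 'b']
'b': index 2 in ['a', 'c', 'b'] -> ['b', 'a', 'c']
'b': index 0 in ['b', 'a', 'c'] -> ['b', 'a', 'c']
'b': index 0 in ['b', 'a', 'c'] -> ['b', 'a', 'c']


Output: [2, 0, 1, 1, 2, 2, 0, 2, 1, 2, 0, 0]


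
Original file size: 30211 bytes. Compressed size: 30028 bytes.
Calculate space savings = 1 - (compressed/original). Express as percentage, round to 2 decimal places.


ratio = compressed/original = 30028/30211 = 0.993943
savings = 1 - ratio = 1 - 0.993943 = 0.006057
as a percentage: 0.006057 * 100 = 0.61%

Space savings = 1 - 30028/30211 = 0.61%


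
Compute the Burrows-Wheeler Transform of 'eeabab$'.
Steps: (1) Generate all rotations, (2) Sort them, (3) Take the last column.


Rotations (sorted):
  0: $eeabab -> last char: b
  1: ab$eeab -> last char: b
  2: abab$ee -> last char: e
  3: b$eeaba -> last char: a
  4: bab$eea -> last char: a
  5: eabab$e -> last char: e
  6: eeabab$ -> last char: $


BWT = bbeaae$


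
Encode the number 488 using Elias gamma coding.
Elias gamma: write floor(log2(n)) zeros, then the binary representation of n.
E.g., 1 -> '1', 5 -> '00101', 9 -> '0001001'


num_bits = floor(log2(488)) + 1 = 9
leading_zeros = num_bits - 1 = 8
binary(488) = 111101000

Elias gamma(488) = '00000000' + '111101000' = 00000000111101000 (17 bits)


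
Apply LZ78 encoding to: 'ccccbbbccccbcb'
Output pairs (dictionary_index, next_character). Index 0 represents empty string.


LZ78 encoding steps:
Dictionary: {0: ''}
Step 1: w='' (idx 0), next='c' -> output (0, 'c'), add 'c' as idx 1
Step 2: w='c' (idx 1), next='c' -> output (1, 'c'), add 'cc' as idx 2
Step 3: w='c' (idx 1), next='b' -> output (1, 'b'), add 'cb' as idx 3
Step 4: w='' (idx 0), next='b' -> output (0, 'b'), add 'b' as idx 4
Step 5: w='b' (idx 4), next='c' -> output (4, 'c'), add 'bc' as idx 5
Step 6: w='cc' (idx 2), next='c' -> output (2, 'c'), add 'ccc' as idx 6
Step 7: w='bc' (idx 5), next='b' -> output (5, 'b'), add 'bcb' as idx 7


Encoded: [(0, 'c'), (1, 'c'), (1, 'b'), (0, 'b'), (4, 'c'), (2, 'c'), (5, 'b')]


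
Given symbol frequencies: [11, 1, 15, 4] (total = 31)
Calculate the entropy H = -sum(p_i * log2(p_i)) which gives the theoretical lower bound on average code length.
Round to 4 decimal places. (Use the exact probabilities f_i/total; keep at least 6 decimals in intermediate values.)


Per-symbol terms -p_i * log2(p_i) with p_i = f_i/31:
  p = 11/31 = 0.354839: log2(p) = -1.494765, -p*log2(p) = 0.530400
  p = 1/31 = 0.032258: log2(p) = -4.954196, -p*log2(p) = 0.159813
  p = 15/31 = 0.483871: log2(p) = -1.047306, -p*log2(p) = 0.506761
  p = 4/31 = 0.129032: log2(p) = -2.954196, -p*log2(p) = 0.381187
H = 0.530400 + 0.159813 + 0.506761 + 0.381187 = 1.578161

H = 1.5782 bits/symbol


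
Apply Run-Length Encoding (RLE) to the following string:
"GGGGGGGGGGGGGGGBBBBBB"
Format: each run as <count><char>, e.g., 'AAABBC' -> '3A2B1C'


Scanning runs left to right:
  i=0: run of 'G' x 15 -> '15G'
  i=15: run of 'B' x 6 -> '6B'

RLE = 15G6B


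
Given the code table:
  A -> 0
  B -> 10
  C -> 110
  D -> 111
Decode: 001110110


Decoding:
0 -> A
0 -> A
111 -> D
0 -> A
110 -> C


Result: AADAC


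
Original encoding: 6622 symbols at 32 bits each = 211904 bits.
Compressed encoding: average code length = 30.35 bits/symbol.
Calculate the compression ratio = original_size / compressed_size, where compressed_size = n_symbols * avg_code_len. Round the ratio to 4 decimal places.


original_size = n_symbols * orig_bits = 6622 * 32 = 211904 bits
compressed_size = n_symbols * avg_code_len = 6622 * 30.35 = 200977.7 bits
ratio = original_size / compressed_size = 211904 / 200977.7 = 1.0544

Compression ratio = 1.0544


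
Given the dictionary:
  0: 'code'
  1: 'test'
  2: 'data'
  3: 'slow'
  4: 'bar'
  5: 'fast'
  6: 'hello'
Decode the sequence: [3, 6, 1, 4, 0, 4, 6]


Look up each index in the dictionary:
  3 -> 'slow'
  6 -> 'hello'
  1 -> 'test'
  4 -> 'bar'
  0 -> 'code'
  4 -> 'bar'
  6 -> 'hello'

Decoded: "slow hello test bar code bar hello"


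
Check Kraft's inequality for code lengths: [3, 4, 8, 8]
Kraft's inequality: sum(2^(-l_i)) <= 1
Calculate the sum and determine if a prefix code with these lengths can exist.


Sum = 2^(-3) + 2^(-4) + 2^(-8) + 2^(-8)
    = 0.125 + 0.0625 + 0.00390625 + 0.00390625
    = 50/256 = 0.1953125
Since 0.1953125 <= 1, Kraft's inequality IS satisfied.
A prefix code with these lengths CAN exist.

Kraft sum = 0.1953125. Satisfied.


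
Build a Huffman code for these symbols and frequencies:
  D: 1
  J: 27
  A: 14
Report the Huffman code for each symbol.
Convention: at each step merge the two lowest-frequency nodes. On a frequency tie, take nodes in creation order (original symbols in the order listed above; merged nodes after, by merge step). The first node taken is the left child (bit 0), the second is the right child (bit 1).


Huffman tree construction:
Step 1: Merge D(1) + A(14) = 15
Step 2: Merge (D+A)(15) + J(27) = 42
Read each symbol's code off the tree from the root (left child = 0, right child = 1).

Codes:
  D: 00 (length 2)
  J: 1 (length 1)
  A: 01 (length 2)
Average code length: 57/42 = 1.3571 bits/symbol


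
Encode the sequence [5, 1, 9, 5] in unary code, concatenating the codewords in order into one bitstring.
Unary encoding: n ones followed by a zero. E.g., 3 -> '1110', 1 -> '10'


Encode each number as n ones followed by a terminating 0:
  5 -> 111110 (6 bits)
  1 -> 10 (2 bits)
  9 -> 1111111110 (10 bits)
  5 -> 111110 (6 bits)
Total length = 6 + 2 + 10 + 6 = 24 bits.

Unary([5, 1, 9, 5]) = 111110101111111110111110 (24 bits)


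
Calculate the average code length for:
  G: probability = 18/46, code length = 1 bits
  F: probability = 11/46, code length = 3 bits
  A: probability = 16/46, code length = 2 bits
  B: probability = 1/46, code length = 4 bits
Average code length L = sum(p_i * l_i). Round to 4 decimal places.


Weighted contributions p_i * l_i:
  G: (18/46) * 1 = 18/46
  F: (11/46) * 3 = 33/46
  A: (16/46) * 2 = 32/46
  B: (1/46) * 4 = 4/46
Sum = (18 + 33 + 32 + 4)/46 = 87/46

L = 87/46 = 1.8913 bits/symbol


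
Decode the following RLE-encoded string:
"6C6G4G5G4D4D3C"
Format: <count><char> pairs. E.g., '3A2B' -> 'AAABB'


Expanding each <count><char> pair:
  6C -> 'CCCCCC'
  6G -> 'GGGGGG'
  4G -> 'GGGG'
  5G -> 'GGGGG'
  4D -> 'DDDD'
  4D -> 'DDDD'
  3C -> 'CCC'

Decoded = CCCCCCGGGGGGGGGGGGGGGDDDDDDDDCCC


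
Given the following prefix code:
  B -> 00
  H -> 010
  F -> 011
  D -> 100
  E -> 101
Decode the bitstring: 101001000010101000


Decoding step by step:
Bits 101 -> E
Bits 00 -> B
Bits 100 -> D
Bits 00 -> B
Bits 101 -> E
Bits 010 -> H
Bits 00 -> B


Decoded message: EBDBEHB


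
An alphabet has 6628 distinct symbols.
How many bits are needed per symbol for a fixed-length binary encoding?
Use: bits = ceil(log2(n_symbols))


log2(6628) = 12.6944
Bracket: 2^12 = 4096 < 6628 <= 2^13 = 8192
So ceil(log2(6628)) = 13

bits = ceil(log2(6628)) = ceil(12.6944) = 13 bits


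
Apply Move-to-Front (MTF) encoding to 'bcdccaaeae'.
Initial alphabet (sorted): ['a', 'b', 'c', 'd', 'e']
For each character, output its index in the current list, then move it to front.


MTF encoding:
'b': index 1 in ['a', 'b', 'c', 'd', 'e'] -> ['b', 'a', 'c', 'd', 'e']
'c': index 2 in ['b', 'a', 'c', 'd', 'e'] -> ['c', 'b', 'a', 'd', 'e']
'd': index 3 in ['c', 'b', 'a', 'd', 'e'] -> ['d', 'c', 'b', 'a', 'e']
'c': index 1 in ['d', 'c', 'b', 'a', 'e'] -> ['c', 'd', 'b', 'a', 'e']
'c': index 0 in ['c', 'd', 'b', 'a', 'e'] -> ['c', 'd', 'b', 'a', 'e']
'a': index 3 in ['c', 'd', 'b', 'a', 'e'] -> ['a', 'c', 'd', 'b', 'e']
'a': index 0 in ['a', 'c', 'd', 'b', 'e'] -> ['a', 'c', 'd', 'b', 'e']
'e': index 4 in ['a', 'c', 'd', 'b', 'e'] -> ['e', 'a', 'c', 'd', 'b']
'a': index 1 in ['e', 'a', 'c', 'd', 'b'] -> ['a', 'e', 'c', 'd', 'b']
'e': index 1 in ['a', 'e', 'c', 'd', 'b'] -> ['e', 'a', 'c', 'd', 'b']


Output: [1, 2, 3, 1, 0, 3, 0, 4, 1, 1]


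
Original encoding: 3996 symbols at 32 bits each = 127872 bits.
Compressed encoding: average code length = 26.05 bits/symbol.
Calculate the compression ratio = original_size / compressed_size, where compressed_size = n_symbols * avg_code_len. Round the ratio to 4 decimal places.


original_size = n_symbols * orig_bits = 3996 * 32 = 127872 bits
compressed_size = n_symbols * avg_code_len = 3996 * 26.05 = 104095.8 bits
ratio = original_size / compressed_size = 127872 / 104095.8 = 1.2284

Compression ratio = 1.2284


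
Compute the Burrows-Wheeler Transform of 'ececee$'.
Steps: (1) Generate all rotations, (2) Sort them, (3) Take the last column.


Rotations (sorted):
  0: $ececee -> last char: e
  1: cecee$e -> last char: e
  2: cee$ece -> last char: e
  3: e$ecece -> last char: e
  4: ececee$ -> last char: $
  5: ecee$ec -> last char: c
  6: ee$ecec -> last char: c


BWT = eeee$cc


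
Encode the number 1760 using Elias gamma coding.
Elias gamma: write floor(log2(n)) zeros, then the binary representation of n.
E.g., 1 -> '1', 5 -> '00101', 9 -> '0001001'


num_bits = floor(log2(1760)) + 1 = 11
leading_zeros = num_bits - 1 = 10
binary(1760) = 11011100000

Elias gamma(1760) = '0000000000' + '11011100000' = 000000000011011100000 (21 bits)


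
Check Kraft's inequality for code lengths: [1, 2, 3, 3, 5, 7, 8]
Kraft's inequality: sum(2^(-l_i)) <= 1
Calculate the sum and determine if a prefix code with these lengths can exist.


Sum = 2^(-1) + 2^(-2) + 2^(-3) + 2^(-3) + 2^(-5) + 2^(-7) + 2^(-8)
    = 0.5 + 0.25 + 0.125 + 0.125 + 0.03125 + 0.0078125 + 0.00390625
    = 267/256 = 1.04296875
Since 1.04296875 > 1, Kraft's inequality is NOT satisfied.
A prefix code with these lengths CANNOT exist.

Kraft sum = 1.04296875. Not satisfied.


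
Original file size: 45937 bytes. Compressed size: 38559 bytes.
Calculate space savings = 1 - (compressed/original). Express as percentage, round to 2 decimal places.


ratio = compressed/original = 38559/45937 = 0.839389
savings = 1 - ratio = 1 - 0.839389 = 0.160611
as a percentage: 0.160611 * 100 = 16.06%

Space savings = 1 - 38559/45937 = 16.06%


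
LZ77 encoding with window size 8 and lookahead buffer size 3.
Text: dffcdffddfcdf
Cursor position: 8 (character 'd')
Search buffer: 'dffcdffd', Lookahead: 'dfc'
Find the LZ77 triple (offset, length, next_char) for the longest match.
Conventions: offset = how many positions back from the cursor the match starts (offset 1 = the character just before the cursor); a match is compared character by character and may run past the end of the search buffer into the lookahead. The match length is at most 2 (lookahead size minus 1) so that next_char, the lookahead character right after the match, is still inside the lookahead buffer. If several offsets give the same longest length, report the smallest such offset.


Try each offset into the search buffer:
  offset=1 (pos 7, char 'd'): match length 1
  offset=2 (pos 6, char 'f'): match length 0
  offset=3 (pos 5, char 'f'): match length 0
  offset=4 (pos 4, char 'd'): match length 2
  offset=5 (pos 3, char 'c'): match length 0
  offset=6 (pos 2, char 'f'): match length 0
  offset=7 (pos 1, char 'f'): match length 0
  offset=8 (pos 0, char 'd'): match length 2
Longest match has length 2, found at offsets 4, 8; take the smallest, offset 4.
next_char = character at position 8 + 2 = 10 -> 'c'

Best match: offset=4, length=2 (matching 'df' starting at position 4)
LZ77 triple: (4, 2, 'c')


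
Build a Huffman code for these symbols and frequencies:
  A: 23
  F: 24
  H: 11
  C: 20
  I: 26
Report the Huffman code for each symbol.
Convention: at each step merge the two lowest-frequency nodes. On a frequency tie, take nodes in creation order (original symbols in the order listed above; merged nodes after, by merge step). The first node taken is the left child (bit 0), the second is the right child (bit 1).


Huffman tree construction:
Step 1: Merge H(11) + C(20) = 31
Step 2: Merge A(23) + F(24) = 47
Step 3: Merge I(26) + (H+C)(31) = 57
Step 4: Merge (A+F)(47) + (I+(H+C))(57) = 104
Read each symbol's code off the tree from the root (left child = 0, right child = 1).

Codes:
  A: 00 (length 2)
  F: 01 (length 2)
  H: 110 (length 3)
  C: 111 (length 3)
  I: 10 (length 2)
Average code length: 239/104 = 2.2981 bits/symbol


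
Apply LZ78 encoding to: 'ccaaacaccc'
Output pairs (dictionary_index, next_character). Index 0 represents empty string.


LZ78 encoding steps:
Dictionary: {0: ''}
Step 1: w='' (idx 0), next='c' -> output (0, 'c'), add 'c' as idx 1
Step 2: w='c' (idx 1), next='a' -> output (1, 'a'), add 'ca' as idx 2
Step 3: w='' (idx 0), next='a' -> output (0, 'a'), add 'a' as idx 3
Step 4: w='a' (idx 3), next='c' -> output (3, 'c'), add 'ac' as idx 4
Step 5: w='ac' (idx 4), next='c' -> output (4, 'c'), add 'acc' as idx 5
Step 6: w='c' (idx 1), end of input -> output (1, '')


Encoded: [(0, 'c'), (1, 'a'), (0, 'a'), (3, 'c'), (4, 'c'), (1, '')]


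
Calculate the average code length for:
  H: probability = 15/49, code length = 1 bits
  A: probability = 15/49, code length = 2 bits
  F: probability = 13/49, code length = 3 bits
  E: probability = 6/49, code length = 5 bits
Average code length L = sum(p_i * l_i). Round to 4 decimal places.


Weighted contributions p_i * l_i:
  H: (15/49) * 1 = 15/49
  A: (15/49) * 2 = 30/49
  F: (13/49) * 3 = 39/49
  E: (6/49) * 5 = 30/49
Sum = (15 + 30 + 39 + 30)/49 = 114/49

L = 114/49 = 2.3265 bits/symbol


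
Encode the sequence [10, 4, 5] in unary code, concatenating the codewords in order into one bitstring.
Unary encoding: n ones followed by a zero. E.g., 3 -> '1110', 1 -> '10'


Encode each number as n ones followed by a terminating 0:
  10 -> 11111111110 (11 bits)
  4 -> 11110 (5 bits)
  5 -> 111110 (6 bits)
Total length = 11 + 5 + 6 = 22 bits.

Unary([10, 4, 5]) = 1111111111011110111110 (22 bits)


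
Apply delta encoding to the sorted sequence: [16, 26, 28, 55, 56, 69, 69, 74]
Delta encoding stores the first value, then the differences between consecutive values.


First value: 16
Deltas:
  26 - 16 = 10
  28 - 26 = 2
  55 - 28 = 27
  56 - 55 = 1
  69 - 56 = 13
  69 - 69 = 0
  74 - 69 = 5


Delta encoded: [16, 10, 2, 27, 1, 13, 0, 5]


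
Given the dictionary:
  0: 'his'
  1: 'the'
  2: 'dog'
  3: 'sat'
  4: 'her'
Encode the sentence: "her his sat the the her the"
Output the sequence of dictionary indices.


Look up each word in the dictionary:
  'her' -> 4
  'his' -> 0
  'sat' -> 3
  'the' -> 1
  'the' -> 1
  'her' -> 4
  'the' -> 1

Encoded: [4, 0, 3, 1, 1, 4, 1]


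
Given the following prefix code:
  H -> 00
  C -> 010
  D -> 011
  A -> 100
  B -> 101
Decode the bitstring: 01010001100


Decoding step by step:
Bits 010 -> C
Bits 100 -> A
Bits 011 -> D
Bits 00 -> H


Decoded message: CADH


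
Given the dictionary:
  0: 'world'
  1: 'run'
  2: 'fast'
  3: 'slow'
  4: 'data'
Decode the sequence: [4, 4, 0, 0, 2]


Look up each index in the dictionary:
  4 -> 'data'
  4 -> 'data'
  0 -> 'world'
  0 -> 'world'
  2 -> 'fast'

Decoded: "data data world world fast"


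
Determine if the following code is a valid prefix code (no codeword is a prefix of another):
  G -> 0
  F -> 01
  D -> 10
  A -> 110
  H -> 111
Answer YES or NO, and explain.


Checking each pair (does one codeword prefix another?):
  G='0' vs F='01': prefix -- VIOLATION

NO -- this is NOT a valid prefix code. G (0) is a prefix of F (01).


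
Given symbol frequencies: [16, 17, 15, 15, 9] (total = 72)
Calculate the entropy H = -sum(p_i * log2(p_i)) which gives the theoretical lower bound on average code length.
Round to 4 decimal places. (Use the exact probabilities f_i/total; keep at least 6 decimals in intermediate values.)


Per-symbol terms -p_i * log2(p_i) with p_i = f_i/72:
  p = 16/72 = 0.222222: log2(p) = -2.169925, -p*log2(p) = 0.482206
  p = 17/72 = 0.236111: log2(p) = -2.082462, -p*log2(p) = 0.491692
  p = 15/72 = 0.208333: log2(p) = -2.263034, -p*log2(p) = 0.471466
  p = 15/72 = 0.208333: log2(p) = -2.263034, -p*log2(p) = 0.471466
  p = 9/72 = 0.125000: log2(p) = -3.000000, -p*log2(p) = 0.375000
H = 0.482206 + 0.491692 + 0.471466 + 0.471466 + 0.375000 = 2.291830

H = 2.2918 bits/symbol


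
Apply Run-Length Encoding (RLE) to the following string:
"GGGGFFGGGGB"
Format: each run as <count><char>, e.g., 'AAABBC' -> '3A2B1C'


Scanning runs left to right:
  i=0: run of 'G' x 4 -> '4G'
  i=4: run of 'F' x 2 -> '2F'
  i=6: run of 'G' x 4 -> '4G'
  i=10: run of 'B' x 1 -> '1B'

RLE = 4G2F4G1B


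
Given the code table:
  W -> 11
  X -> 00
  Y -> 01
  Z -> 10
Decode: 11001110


Decoding:
11 -> W
00 -> X
11 -> W
10 -> Z


Result: WXWZ


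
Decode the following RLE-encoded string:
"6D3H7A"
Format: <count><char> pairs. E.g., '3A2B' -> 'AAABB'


Expanding each <count><char> pair:
  6D -> 'DDDDDD'
  3H -> 'HHH'
  7A -> 'AAAAAAA'

Decoded = DDDDDDHHHAAAAAAA


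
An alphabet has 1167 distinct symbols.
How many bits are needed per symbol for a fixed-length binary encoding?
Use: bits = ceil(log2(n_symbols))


log2(1167) = 10.1886
Bracket: 2^10 = 1024 < 1167 <= 2^11 = 2048
So ceil(log2(1167)) = 11

bits = ceil(log2(1167)) = ceil(10.1886) = 11 bits


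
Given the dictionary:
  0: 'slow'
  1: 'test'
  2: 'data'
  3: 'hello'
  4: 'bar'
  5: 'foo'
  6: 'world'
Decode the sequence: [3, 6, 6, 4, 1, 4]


Look up each index in the dictionary:
  3 -> 'hello'
  6 -> 'world'
  6 -> 'world'
  4 -> 'bar'
  1 -> 'test'
  4 -> 'bar'

Decoded: "hello world world bar test bar"


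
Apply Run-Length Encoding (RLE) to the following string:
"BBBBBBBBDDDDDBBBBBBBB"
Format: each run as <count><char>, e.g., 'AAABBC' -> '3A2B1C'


Scanning runs left to right:
  i=0: run of 'B' x 8 -> '8B'
  i=8: run of 'D' x 5 -> '5D'
  i=13: run of 'B' x 8 -> '8B'

RLE = 8B5D8B


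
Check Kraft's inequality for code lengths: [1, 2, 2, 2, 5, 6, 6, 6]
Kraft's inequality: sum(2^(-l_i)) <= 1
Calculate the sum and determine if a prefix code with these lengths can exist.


Sum = 2^(-1) + 2^(-2) + 2^(-2) + 2^(-2) + 2^(-5) + 2^(-6) + 2^(-6) + 2^(-6)
    = 0.5 + 0.25 + 0.25 + 0.25 + 0.03125 + 0.015625 + 0.015625 + 0.015625
    = 85/64 = 1.328125
Since 1.328125 > 1, Kraft's inequality is NOT satisfied.
A prefix code with these lengths CANNOT exist.

Kraft sum = 1.328125. Not satisfied.
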